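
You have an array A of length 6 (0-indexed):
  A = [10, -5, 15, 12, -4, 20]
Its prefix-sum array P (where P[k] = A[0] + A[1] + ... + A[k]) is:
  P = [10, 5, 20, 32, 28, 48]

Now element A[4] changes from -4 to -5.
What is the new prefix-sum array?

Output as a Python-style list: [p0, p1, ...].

Change: A[4] -4 -> -5, delta = -1
P[k] for k < 4: unchanged (A[4] not included)
P[k] for k >= 4: shift by delta = -1
  P[0] = 10 + 0 = 10
  P[1] = 5 + 0 = 5
  P[2] = 20 + 0 = 20
  P[3] = 32 + 0 = 32
  P[4] = 28 + -1 = 27
  P[5] = 48 + -1 = 47

Answer: [10, 5, 20, 32, 27, 47]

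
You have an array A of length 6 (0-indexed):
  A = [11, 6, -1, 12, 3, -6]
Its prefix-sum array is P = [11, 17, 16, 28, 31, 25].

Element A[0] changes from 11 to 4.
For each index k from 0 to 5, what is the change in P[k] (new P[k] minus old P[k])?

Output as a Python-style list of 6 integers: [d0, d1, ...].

Answer: [-7, -7, -7, -7, -7, -7]

Derivation:
Element change: A[0] 11 -> 4, delta = -7
For k < 0: P[k] unchanged, delta_P[k] = 0
For k >= 0: P[k] shifts by exactly -7
Delta array: [-7, -7, -7, -7, -7, -7]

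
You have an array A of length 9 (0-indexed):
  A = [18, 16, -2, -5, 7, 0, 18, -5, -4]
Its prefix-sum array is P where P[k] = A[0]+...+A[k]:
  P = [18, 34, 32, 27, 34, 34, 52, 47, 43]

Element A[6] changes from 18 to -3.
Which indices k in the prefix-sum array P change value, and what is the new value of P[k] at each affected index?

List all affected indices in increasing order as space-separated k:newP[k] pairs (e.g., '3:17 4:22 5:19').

P[k] = A[0] + ... + A[k]
P[k] includes A[6] iff k >= 6
Affected indices: 6, 7, ..., 8; delta = -21
  P[6]: 52 + -21 = 31
  P[7]: 47 + -21 = 26
  P[8]: 43 + -21 = 22

Answer: 6:31 7:26 8:22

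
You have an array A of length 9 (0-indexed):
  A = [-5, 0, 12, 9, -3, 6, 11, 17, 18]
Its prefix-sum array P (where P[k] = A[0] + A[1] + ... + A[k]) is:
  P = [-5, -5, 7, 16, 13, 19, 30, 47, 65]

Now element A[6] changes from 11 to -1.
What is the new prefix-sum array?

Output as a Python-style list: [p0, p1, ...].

Change: A[6] 11 -> -1, delta = -12
P[k] for k < 6: unchanged (A[6] not included)
P[k] for k >= 6: shift by delta = -12
  P[0] = -5 + 0 = -5
  P[1] = -5 + 0 = -5
  P[2] = 7 + 0 = 7
  P[3] = 16 + 0 = 16
  P[4] = 13 + 0 = 13
  P[5] = 19 + 0 = 19
  P[6] = 30 + -12 = 18
  P[7] = 47 + -12 = 35
  P[8] = 65 + -12 = 53

Answer: [-5, -5, 7, 16, 13, 19, 18, 35, 53]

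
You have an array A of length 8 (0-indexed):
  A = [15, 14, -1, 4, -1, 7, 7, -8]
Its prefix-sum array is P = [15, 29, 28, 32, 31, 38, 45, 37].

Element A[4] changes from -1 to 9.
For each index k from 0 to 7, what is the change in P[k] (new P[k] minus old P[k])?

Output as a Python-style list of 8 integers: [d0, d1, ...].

Answer: [0, 0, 0, 0, 10, 10, 10, 10]

Derivation:
Element change: A[4] -1 -> 9, delta = 10
For k < 4: P[k] unchanged, delta_P[k] = 0
For k >= 4: P[k] shifts by exactly 10
Delta array: [0, 0, 0, 0, 10, 10, 10, 10]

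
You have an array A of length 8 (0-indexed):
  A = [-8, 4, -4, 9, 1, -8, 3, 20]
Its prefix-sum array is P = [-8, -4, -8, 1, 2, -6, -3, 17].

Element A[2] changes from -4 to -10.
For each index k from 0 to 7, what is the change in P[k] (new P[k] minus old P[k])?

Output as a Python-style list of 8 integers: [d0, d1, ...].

Answer: [0, 0, -6, -6, -6, -6, -6, -6]

Derivation:
Element change: A[2] -4 -> -10, delta = -6
For k < 2: P[k] unchanged, delta_P[k] = 0
For k >= 2: P[k] shifts by exactly -6
Delta array: [0, 0, -6, -6, -6, -6, -6, -6]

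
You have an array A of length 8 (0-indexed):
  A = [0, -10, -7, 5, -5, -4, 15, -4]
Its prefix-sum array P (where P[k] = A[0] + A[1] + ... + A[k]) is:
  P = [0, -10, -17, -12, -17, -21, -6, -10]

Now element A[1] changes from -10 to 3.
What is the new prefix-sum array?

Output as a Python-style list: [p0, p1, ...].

Change: A[1] -10 -> 3, delta = 13
P[k] for k < 1: unchanged (A[1] not included)
P[k] for k >= 1: shift by delta = 13
  P[0] = 0 + 0 = 0
  P[1] = -10 + 13 = 3
  P[2] = -17 + 13 = -4
  P[3] = -12 + 13 = 1
  P[4] = -17 + 13 = -4
  P[5] = -21 + 13 = -8
  P[6] = -6 + 13 = 7
  P[7] = -10 + 13 = 3

Answer: [0, 3, -4, 1, -4, -8, 7, 3]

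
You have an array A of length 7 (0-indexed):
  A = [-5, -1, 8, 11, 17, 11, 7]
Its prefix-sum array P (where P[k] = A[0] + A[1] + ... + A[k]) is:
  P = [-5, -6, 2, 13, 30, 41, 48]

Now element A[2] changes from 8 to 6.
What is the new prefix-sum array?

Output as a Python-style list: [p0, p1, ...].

Answer: [-5, -6, 0, 11, 28, 39, 46]

Derivation:
Change: A[2] 8 -> 6, delta = -2
P[k] for k < 2: unchanged (A[2] not included)
P[k] for k >= 2: shift by delta = -2
  P[0] = -5 + 0 = -5
  P[1] = -6 + 0 = -6
  P[2] = 2 + -2 = 0
  P[3] = 13 + -2 = 11
  P[4] = 30 + -2 = 28
  P[5] = 41 + -2 = 39
  P[6] = 48 + -2 = 46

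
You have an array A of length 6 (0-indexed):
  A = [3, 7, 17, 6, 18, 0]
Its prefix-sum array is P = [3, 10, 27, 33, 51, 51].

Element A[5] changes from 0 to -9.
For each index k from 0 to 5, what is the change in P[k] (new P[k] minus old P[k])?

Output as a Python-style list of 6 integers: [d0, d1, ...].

Answer: [0, 0, 0, 0, 0, -9]

Derivation:
Element change: A[5] 0 -> -9, delta = -9
For k < 5: P[k] unchanged, delta_P[k] = 0
For k >= 5: P[k] shifts by exactly -9
Delta array: [0, 0, 0, 0, 0, -9]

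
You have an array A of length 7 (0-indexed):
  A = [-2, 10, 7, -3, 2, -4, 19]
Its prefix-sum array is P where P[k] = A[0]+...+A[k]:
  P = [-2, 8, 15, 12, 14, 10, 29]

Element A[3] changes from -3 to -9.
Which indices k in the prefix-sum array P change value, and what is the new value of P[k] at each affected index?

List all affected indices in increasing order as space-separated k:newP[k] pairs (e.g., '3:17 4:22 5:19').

P[k] = A[0] + ... + A[k]
P[k] includes A[3] iff k >= 3
Affected indices: 3, 4, ..., 6; delta = -6
  P[3]: 12 + -6 = 6
  P[4]: 14 + -6 = 8
  P[5]: 10 + -6 = 4
  P[6]: 29 + -6 = 23

Answer: 3:6 4:8 5:4 6:23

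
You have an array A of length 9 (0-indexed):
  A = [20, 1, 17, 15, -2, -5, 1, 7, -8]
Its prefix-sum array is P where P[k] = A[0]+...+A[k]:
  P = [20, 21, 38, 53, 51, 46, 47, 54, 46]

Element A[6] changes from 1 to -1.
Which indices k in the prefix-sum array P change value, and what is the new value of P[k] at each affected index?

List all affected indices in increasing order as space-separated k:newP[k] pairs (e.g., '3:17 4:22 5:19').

P[k] = A[0] + ... + A[k]
P[k] includes A[6] iff k >= 6
Affected indices: 6, 7, ..., 8; delta = -2
  P[6]: 47 + -2 = 45
  P[7]: 54 + -2 = 52
  P[8]: 46 + -2 = 44

Answer: 6:45 7:52 8:44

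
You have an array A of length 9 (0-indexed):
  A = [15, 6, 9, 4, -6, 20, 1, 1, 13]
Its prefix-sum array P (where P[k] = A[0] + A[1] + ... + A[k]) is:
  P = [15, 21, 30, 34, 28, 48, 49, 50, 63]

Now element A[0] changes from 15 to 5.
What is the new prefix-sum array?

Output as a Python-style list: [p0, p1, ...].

Change: A[0] 15 -> 5, delta = -10
P[k] for k < 0: unchanged (A[0] not included)
P[k] for k >= 0: shift by delta = -10
  P[0] = 15 + -10 = 5
  P[1] = 21 + -10 = 11
  P[2] = 30 + -10 = 20
  P[3] = 34 + -10 = 24
  P[4] = 28 + -10 = 18
  P[5] = 48 + -10 = 38
  P[6] = 49 + -10 = 39
  P[7] = 50 + -10 = 40
  P[8] = 63 + -10 = 53

Answer: [5, 11, 20, 24, 18, 38, 39, 40, 53]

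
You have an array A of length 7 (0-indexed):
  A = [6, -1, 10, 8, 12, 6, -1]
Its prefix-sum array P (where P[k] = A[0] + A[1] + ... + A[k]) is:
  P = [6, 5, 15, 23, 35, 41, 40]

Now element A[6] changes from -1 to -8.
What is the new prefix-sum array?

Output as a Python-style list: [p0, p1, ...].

Change: A[6] -1 -> -8, delta = -7
P[k] for k < 6: unchanged (A[6] not included)
P[k] for k >= 6: shift by delta = -7
  P[0] = 6 + 0 = 6
  P[1] = 5 + 0 = 5
  P[2] = 15 + 0 = 15
  P[3] = 23 + 0 = 23
  P[4] = 35 + 0 = 35
  P[5] = 41 + 0 = 41
  P[6] = 40 + -7 = 33

Answer: [6, 5, 15, 23, 35, 41, 33]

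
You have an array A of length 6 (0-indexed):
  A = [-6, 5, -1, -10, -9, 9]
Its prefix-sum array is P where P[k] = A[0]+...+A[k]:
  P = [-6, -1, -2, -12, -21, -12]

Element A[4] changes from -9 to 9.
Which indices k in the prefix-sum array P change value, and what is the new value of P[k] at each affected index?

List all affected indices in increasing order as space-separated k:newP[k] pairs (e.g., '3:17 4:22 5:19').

Answer: 4:-3 5:6

Derivation:
P[k] = A[0] + ... + A[k]
P[k] includes A[4] iff k >= 4
Affected indices: 4, 5, ..., 5; delta = 18
  P[4]: -21 + 18 = -3
  P[5]: -12 + 18 = 6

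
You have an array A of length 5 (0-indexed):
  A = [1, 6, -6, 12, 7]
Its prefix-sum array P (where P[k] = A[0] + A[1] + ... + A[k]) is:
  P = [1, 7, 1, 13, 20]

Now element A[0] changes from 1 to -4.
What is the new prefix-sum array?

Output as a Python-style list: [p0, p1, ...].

Change: A[0] 1 -> -4, delta = -5
P[k] for k < 0: unchanged (A[0] not included)
P[k] for k >= 0: shift by delta = -5
  P[0] = 1 + -5 = -4
  P[1] = 7 + -5 = 2
  P[2] = 1 + -5 = -4
  P[3] = 13 + -5 = 8
  P[4] = 20 + -5 = 15

Answer: [-4, 2, -4, 8, 15]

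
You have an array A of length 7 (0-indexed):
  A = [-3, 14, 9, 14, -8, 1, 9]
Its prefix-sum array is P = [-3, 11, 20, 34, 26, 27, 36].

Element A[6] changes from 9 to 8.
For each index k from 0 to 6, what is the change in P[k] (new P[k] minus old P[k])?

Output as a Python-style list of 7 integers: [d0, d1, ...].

Answer: [0, 0, 0, 0, 0, 0, -1]

Derivation:
Element change: A[6] 9 -> 8, delta = -1
For k < 6: P[k] unchanged, delta_P[k] = 0
For k >= 6: P[k] shifts by exactly -1
Delta array: [0, 0, 0, 0, 0, 0, -1]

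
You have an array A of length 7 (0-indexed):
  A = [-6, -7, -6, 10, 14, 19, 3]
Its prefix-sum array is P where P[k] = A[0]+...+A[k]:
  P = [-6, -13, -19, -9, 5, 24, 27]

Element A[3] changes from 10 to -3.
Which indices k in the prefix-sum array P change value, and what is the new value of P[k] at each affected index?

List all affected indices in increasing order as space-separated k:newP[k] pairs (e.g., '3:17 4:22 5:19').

P[k] = A[0] + ... + A[k]
P[k] includes A[3] iff k >= 3
Affected indices: 3, 4, ..., 6; delta = -13
  P[3]: -9 + -13 = -22
  P[4]: 5 + -13 = -8
  P[5]: 24 + -13 = 11
  P[6]: 27 + -13 = 14

Answer: 3:-22 4:-8 5:11 6:14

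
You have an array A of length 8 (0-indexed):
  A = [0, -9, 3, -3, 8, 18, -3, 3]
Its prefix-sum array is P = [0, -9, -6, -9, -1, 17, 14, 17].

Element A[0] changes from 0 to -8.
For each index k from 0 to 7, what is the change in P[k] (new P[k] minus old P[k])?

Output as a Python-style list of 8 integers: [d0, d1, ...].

Element change: A[0] 0 -> -8, delta = -8
For k < 0: P[k] unchanged, delta_P[k] = 0
For k >= 0: P[k] shifts by exactly -8
Delta array: [-8, -8, -8, -8, -8, -8, -8, -8]

Answer: [-8, -8, -8, -8, -8, -8, -8, -8]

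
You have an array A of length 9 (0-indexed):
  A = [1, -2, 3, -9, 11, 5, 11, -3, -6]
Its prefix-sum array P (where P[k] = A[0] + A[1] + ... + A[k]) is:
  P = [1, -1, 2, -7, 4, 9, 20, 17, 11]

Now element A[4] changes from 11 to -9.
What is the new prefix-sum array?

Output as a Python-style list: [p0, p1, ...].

Change: A[4] 11 -> -9, delta = -20
P[k] for k < 4: unchanged (A[4] not included)
P[k] for k >= 4: shift by delta = -20
  P[0] = 1 + 0 = 1
  P[1] = -1 + 0 = -1
  P[2] = 2 + 0 = 2
  P[3] = -7 + 0 = -7
  P[4] = 4 + -20 = -16
  P[5] = 9 + -20 = -11
  P[6] = 20 + -20 = 0
  P[7] = 17 + -20 = -3
  P[8] = 11 + -20 = -9

Answer: [1, -1, 2, -7, -16, -11, 0, -3, -9]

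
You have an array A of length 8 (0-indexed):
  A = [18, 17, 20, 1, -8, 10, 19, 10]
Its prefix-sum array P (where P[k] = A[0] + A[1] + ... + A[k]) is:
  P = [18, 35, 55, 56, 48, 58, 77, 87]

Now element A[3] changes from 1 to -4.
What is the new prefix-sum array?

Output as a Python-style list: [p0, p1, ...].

Change: A[3] 1 -> -4, delta = -5
P[k] for k < 3: unchanged (A[3] not included)
P[k] for k >= 3: shift by delta = -5
  P[0] = 18 + 0 = 18
  P[1] = 35 + 0 = 35
  P[2] = 55 + 0 = 55
  P[3] = 56 + -5 = 51
  P[4] = 48 + -5 = 43
  P[5] = 58 + -5 = 53
  P[6] = 77 + -5 = 72
  P[7] = 87 + -5 = 82

Answer: [18, 35, 55, 51, 43, 53, 72, 82]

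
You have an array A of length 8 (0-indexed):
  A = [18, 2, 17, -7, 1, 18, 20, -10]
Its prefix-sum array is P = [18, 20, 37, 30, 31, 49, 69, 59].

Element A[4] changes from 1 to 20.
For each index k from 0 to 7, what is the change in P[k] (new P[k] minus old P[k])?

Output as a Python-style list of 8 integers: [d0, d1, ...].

Element change: A[4] 1 -> 20, delta = 19
For k < 4: P[k] unchanged, delta_P[k] = 0
For k >= 4: P[k] shifts by exactly 19
Delta array: [0, 0, 0, 0, 19, 19, 19, 19]

Answer: [0, 0, 0, 0, 19, 19, 19, 19]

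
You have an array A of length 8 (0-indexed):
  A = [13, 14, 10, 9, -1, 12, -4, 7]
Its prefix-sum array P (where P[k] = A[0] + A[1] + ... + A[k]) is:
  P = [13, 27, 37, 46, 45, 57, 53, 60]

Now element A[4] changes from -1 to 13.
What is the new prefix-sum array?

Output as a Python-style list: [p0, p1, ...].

Answer: [13, 27, 37, 46, 59, 71, 67, 74]

Derivation:
Change: A[4] -1 -> 13, delta = 14
P[k] for k < 4: unchanged (A[4] not included)
P[k] for k >= 4: shift by delta = 14
  P[0] = 13 + 0 = 13
  P[1] = 27 + 0 = 27
  P[2] = 37 + 0 = 37
  P[3] = 46 + 0 = 46
  P[4] = 45 + 14 = 59
  P[5] = 57 + 14 = 71
  P[6] = 53 + 14 = 67
  P[7] = 60 + 14 = 74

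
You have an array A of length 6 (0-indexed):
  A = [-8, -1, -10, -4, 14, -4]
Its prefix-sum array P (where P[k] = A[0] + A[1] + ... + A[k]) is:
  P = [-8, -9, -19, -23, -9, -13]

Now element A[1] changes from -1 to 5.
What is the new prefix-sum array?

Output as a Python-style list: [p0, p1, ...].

Change: A[1] -1 -> 5, delta = 6
P[k] for k < 1: unchanged (A[1] not included)
P[k] for k >= 1: shift by delta = 6
  P[0] = -8 + 0 = -8
  P[1] = -9 + 6 = -3
  P[2] = -19 + 6 = -13
  P[3] = -23 + 6 = -17
  P[4] = -9 + 6 = -3
  P[5] = -13 + 6 = -7

Answer: [-8, -3, -13, -17, -3, -7]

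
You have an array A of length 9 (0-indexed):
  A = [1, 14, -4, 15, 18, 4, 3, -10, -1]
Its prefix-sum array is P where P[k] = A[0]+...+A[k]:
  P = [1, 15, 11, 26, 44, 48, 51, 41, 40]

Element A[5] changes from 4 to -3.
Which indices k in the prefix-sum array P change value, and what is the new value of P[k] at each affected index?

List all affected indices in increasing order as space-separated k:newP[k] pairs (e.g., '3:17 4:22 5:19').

P[k] = A[0] + ... + A[k]
P[k] includes A[5] iff k >= 5
Affected indices: 5, 6, ..., 8; delta = -7
  P[5]: 48 + -7 = 41
  P[6]: 51 + -7 = 44
  P[7]: 41 + -7 = 34
  P[8]: 40 + -7 = 33

Answer: 5:41 6:44 7:34 8:33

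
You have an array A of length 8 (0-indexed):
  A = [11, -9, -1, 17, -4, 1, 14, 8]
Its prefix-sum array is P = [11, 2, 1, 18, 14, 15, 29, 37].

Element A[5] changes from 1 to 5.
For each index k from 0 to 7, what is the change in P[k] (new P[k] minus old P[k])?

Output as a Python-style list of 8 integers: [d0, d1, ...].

Element change: A[5] 1 -> 5, delta = 4
For k < 5: P[k] unchanged, delta_P[k] = 0
For k >= 5: P[k] shifts by exactly 4
Delta array: [0, 0, 0, 0, 0, 4, 4, 4]

Answer: [0, 0, 0, 0, 0, 4, 4, 4]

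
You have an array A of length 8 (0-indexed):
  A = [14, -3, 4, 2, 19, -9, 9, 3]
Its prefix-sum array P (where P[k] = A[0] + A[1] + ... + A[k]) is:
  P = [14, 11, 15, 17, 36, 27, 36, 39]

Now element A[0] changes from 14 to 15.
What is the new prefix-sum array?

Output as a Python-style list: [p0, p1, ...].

Answer: [15, 12, 16, 18, 37, 28, 37, 40]

Derivation:
Change: A[0] 14 -> 15, delta = 1
P[k] for k < 0: unchanged (A[0] not included)
P[k] for k >= 0: shift by delta = 1
  P[0] = 14 + 1 = 15
  P[1] = 11 + 1 = 12
  P[2] = 15 + 1 = 16
  P[3] = 17 + 1 = 18
  P[4] = 36 + 1 = 37
  P[5] = 27 + 1 = 28
  P[6] = 36 + 1 = 37
  P[7] = 39 + 1 = 40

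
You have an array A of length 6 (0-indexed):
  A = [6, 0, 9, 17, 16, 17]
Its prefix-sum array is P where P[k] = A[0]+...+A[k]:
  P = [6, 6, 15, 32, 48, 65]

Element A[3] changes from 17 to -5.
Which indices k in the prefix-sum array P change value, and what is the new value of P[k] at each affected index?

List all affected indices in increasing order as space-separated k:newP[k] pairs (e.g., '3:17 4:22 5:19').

Answer: 3:10 4:26 5:43

Derivation:
P[k] = A[0] + ... + A[k]
P[k] includes A[3] iff k >= 3
Affected indices: 3, 4, ..., 5; delta = -22
  P[3]: 32 + -22 = 10
  P[4]: 48 + -22 = 26
  P[5]: 65 + -22 = 43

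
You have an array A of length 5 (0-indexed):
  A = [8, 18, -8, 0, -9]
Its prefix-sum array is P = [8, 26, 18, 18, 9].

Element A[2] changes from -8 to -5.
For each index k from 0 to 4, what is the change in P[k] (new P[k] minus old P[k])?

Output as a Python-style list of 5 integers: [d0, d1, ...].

Answer: [0, 0, 3, 3, 3]

Derivation:
Element change: A[2] -8 -> -5, delta = 3
For k < 2: P[k] unchanged, delta_P[k] = 0
For k >= 2: P[k] shifts by exactly 3
Delta array: [0, 0, 3, 3, 3]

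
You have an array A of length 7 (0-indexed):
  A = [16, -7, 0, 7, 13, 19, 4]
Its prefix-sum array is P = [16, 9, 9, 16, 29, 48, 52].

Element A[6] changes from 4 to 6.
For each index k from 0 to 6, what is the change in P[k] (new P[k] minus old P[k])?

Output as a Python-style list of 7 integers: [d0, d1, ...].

Answer: [0, 0, 0, 0, 0, 0, 2]

Derivation:
Element change: A[6] 4 -> 6, delta = 2
For k < 6: P[k] unchanged, delta_P[k] = 0
For k >= 6: P[k] shifts by exactly 2
Delta array: [0, 0, 0, 0, 0, 0, 2]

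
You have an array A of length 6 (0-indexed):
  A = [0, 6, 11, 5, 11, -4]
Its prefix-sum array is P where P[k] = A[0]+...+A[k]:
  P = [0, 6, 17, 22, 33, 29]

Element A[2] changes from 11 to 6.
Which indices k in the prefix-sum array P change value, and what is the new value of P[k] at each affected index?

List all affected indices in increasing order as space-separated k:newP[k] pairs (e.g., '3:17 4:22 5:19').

P[k] = A[0] + ... + A[k]
P[k] includes A[2] iff k >= 2
Affected indices: 2, 3, ..., 5; delta = -5
  P[2]: 17 + -5 = 12
  P[3]: 22 + -5 = 17
  P[4]: 33 + -5 = 28
  P[5]: 29 + -5 = 24

Answer: 2:12 3:17 4:28 5:24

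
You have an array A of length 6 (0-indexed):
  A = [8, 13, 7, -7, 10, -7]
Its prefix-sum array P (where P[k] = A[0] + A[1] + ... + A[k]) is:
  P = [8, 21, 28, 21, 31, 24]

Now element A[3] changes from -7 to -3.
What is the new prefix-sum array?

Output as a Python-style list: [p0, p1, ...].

Answer: [8, 21, 28, 25, 35, 28]

Derivation:
Change: A[3] -7 -> -3, delta = 4
P[k] for k < 3: unchanged (A[3] not included)
P[k] for k >= 3: shift by delta = 4
  P[0] = 8 + 0 = 8
  P[1] = 21 + 0 = 21
  P[2] = 28 + 0 = 28
  P[3] = 21 + 4 = 25
  P[4] = 31 + 4 = 35
  P[5] = 24 + 4 = 28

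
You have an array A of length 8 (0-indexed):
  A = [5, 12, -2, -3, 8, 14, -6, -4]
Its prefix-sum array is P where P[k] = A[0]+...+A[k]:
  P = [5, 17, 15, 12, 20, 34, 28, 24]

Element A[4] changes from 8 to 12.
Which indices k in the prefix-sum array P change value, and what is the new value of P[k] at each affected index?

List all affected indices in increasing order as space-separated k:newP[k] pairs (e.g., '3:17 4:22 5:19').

Answer: 4:24 5:38 6:32 7:28

Derivation:
P[k] = A[0] + ... + A[k]
P[k] includes A[4] iff k >= 4
Affected indices: 4, 5, ..., 7; delta = 4
  P[4]: 20 + 4 = 24
  P[5]: 34 + 4 = 38
  P[6]: 28 + 4 = 32
  P[7]: 24 + 4 = 28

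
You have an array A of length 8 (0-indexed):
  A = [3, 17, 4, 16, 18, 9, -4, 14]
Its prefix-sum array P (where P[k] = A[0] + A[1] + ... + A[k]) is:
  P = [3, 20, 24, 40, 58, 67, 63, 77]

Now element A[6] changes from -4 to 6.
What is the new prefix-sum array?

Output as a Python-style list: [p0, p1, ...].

Answer: [3, 20, 24, 40, 58, 67, 73, 87]

Derivation:
Change: A[6] -4 -> 6, delta = 10
P[k] for k < 6: unchanged (A[6] not included)
P[k] for k >= 6: shift by delta = 10
  P[0] = 3 + 0 = 3
  P[1] = 20 + 0 = 20
  P[2] = 24 + 0 = 24
  P[3] = 40 + 0 = 40
  P[4] = 58 + 0 = 58
  P[5] = 67 + 0 = 67
  P[6] = 63 + 10 = 73
  P[7] = 77 + 10 = 87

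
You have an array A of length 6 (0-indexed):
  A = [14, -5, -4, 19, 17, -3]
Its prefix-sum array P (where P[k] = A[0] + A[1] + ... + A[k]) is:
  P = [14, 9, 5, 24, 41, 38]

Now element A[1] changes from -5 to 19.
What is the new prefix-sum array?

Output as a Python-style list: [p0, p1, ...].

Answer: [14, 33, 29, 48, 65, 62]

Derivation:
Change: A[1] -5 -> 19, delta = 24
P[k] for k < 1: unchanged (A[1] not included)
P[k] for k >= 1: shift by delta = 24
  P[0] = 14 + 0 = 14
  P[1] = 9 + 24 = 33
  P[2] = 5 + 24 = 29
  P[3] = 24 + 24 = 48
  P[4] = 41 + 24 = 65
  P[5] = 38 + 24 = 62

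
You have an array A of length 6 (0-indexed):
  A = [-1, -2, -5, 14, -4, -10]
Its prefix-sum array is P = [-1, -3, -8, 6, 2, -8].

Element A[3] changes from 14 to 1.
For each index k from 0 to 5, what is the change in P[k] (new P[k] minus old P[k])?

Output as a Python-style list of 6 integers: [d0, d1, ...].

Element change: A[3] 14 -> 1, delta = -13
For k < 3: P[k] unchanged, delta_P[k] = 0
For k >= 3: P[k] shifts by exactly -13
Delta array: [0, 0, 0, -13, -13, -13]

Answer: [0, 0, 0, -13, -13, -13]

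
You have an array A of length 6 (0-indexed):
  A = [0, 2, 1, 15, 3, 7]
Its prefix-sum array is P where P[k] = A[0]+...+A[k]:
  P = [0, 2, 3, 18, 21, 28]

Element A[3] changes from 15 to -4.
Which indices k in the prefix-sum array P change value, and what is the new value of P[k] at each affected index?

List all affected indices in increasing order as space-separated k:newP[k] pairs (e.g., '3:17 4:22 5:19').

Answer: 3:-1 4:2 5:9

Derivation:
P[k] = A[0] + ... + A[k]
P[k] includes A[3] iff k >= 3
Affected indices: 3, 4, ..., 5; delta = -19
  P[3]: 18 + -19 = -1
  P[4]: 21 + -19 = 2
  P[5]: 28 + -19 = 9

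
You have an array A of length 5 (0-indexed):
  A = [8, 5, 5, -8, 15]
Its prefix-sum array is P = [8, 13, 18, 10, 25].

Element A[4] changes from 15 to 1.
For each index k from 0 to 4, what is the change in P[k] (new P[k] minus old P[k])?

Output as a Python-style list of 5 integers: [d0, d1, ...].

Answer: [0, 0, 0, 0, -14]

Derivation:
Element change: A[4] 15 -> 1, delta = -14
For k < 4: P[k] unchanged, delta_P[k] = 0
For k >= 4: P[k] shifts by exactly -14
Delta array: [0, 0, 0, 0, -14]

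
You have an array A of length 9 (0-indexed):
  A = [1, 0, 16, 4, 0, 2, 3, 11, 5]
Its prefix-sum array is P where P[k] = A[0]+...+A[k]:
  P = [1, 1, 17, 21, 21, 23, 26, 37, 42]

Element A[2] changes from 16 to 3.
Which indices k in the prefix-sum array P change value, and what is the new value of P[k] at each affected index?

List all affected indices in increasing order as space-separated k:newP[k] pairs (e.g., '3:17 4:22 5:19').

Answer: 2:4 3:8 4:8 5:10 6:13 7:24 8:29

Derivation:
P[k] = A[0] + ... + A[k]
P[k] includes A[2] iff k >= 2
Affected indices: 2, 3, ..., 8; delta = -13
  P[2]: 17 + -13 = 4
  P[3]: 21 + -13 = 8
  P[4]: 21 + -13 = 8
  P[5]: 23 + -13 = 10
  P[6]: 26 + -13 = 13
  P[7]: 37 + -13 = 24
  P[8]: 42 + -13 = 29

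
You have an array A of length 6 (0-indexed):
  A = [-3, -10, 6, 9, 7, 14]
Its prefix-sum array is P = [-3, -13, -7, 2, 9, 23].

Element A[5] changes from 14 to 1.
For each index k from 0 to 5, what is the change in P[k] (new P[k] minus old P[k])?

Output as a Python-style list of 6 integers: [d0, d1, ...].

Element change: A[5] 14 -> 1, delta = -13
For k < 5: P[k] unchanged, delta_P[k] = 0
For k >= 5: P[k] shifts by exactly -13
Delta array: [0, 0, 0, 0, 0, -13]

Answer: [0, 0, 0, 0, 0, -13]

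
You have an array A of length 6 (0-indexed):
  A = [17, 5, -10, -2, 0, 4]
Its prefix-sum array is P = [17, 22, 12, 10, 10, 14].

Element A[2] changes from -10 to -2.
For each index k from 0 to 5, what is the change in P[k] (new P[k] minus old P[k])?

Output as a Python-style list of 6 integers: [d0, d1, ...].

Element change: A[2] -10 -> -2, delta = 8
For k < 2: P[k] unchanged, delta_P[k] = 0
For k >= 2: P[k] shifts by exactly 8
Delta array: [0, 0, 8, 8, 8, 8]

Answer: [0, 0, 8, 8, 8, 8]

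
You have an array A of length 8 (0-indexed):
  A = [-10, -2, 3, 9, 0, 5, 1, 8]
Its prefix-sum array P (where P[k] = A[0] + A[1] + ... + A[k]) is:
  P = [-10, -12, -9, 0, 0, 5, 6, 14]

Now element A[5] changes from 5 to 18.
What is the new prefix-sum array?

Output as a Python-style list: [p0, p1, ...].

Change: A[5] 5 -> 18, delta = 13
P[k] for k < 5: unchanged (A[5] not included)
P[k] for k >= 5: shift by delta = 13
  P[0] = -10 + 0 = -10
  P[1] = -12 + 0 = -12
  P[2] = -9 + 0 = -9
  P[3] = 0 + 0 = 0
  P[4] = 0 + 0 = 0
  P[5] = 5 + 13 = 18
  P[6] = 6 + 13 = 19
  P[7] = 14 + 13 = 27

Answer: [-10, -12, -9, 0, 0, 18, 19, 27]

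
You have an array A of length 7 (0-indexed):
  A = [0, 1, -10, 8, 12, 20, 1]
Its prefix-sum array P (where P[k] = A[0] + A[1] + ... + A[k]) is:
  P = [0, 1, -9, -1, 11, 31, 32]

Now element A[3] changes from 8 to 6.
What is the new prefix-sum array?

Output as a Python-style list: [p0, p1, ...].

Answer: [0, 1, -9, -3, 9, 29, 30]

Derivation:
Change: A[3] 8 -> 6, delta = -2
P[k] for k < 3: unchanged (A[3] not included)
P[k] for k >= 3: shift by delta = -2
  P[0] = 0 + 0 = 0
  P[1] = 1 + 0 = 1
  P[2] = -9 + 0 = -9
  P[3] = -1 + -2 = -3
  P[4] = 11 + -2 = 9
  P[5] = 31 + -2 = 29
  P[6] = 32 + -2 = 30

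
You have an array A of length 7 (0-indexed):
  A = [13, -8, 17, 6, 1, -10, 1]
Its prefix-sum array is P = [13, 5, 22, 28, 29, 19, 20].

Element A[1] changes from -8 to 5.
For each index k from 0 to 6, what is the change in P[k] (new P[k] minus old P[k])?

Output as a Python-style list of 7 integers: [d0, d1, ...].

Element change: A[1] -8 -> 5, delta = 13
For k < 1: P[k] unchanged, delta_P[k] = 0
For k >= 1: P[k] shifts by exactly 13
Delta array: [0, 13, 13, 13, 13, 13, 13]

Answer: [0, 13, 13, 13, 13, 13, 13]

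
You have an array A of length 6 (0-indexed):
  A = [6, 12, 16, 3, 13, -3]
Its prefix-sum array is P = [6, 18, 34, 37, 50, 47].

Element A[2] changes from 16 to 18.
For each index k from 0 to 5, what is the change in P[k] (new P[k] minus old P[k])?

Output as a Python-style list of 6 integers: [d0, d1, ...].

Answer: [0, 0, 2, 2, 2, 2]

Derivation:
Element change: A[2] 16 -> 18, delta = 2
For k < 2: P[k] unchanged, delta_P[k] = 0
For k >= 2: P[k] shifts by exactly 2
Delta array: [0, 0, 2, 2, 2, 2]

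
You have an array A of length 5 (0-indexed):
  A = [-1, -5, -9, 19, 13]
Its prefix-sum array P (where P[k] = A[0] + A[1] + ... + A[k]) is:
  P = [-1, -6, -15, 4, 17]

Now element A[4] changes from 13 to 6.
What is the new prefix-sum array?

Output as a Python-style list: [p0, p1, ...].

Answer: [-1, -6, -15, 4, 10]

Derivation:
Change: A[4] 13 -> 6, delta = -7
P[k] for k < 4: unchanged (A[4] not included)
P[k] for k >= 4: shift by delta = -7
  P[0] = -1 + 0 = -1
  P[1] = -6 + 0 = -6
  P[2] = -15 + 0 = -15
  P[3] = 4 + 0 = 4
  P[4] = 17 + -7 = 10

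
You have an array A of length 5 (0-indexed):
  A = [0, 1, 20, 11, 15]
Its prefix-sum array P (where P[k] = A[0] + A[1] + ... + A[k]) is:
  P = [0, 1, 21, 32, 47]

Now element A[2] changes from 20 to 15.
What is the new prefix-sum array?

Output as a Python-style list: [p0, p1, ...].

Answer: [0, 1, 16, 27, 42]

Derivation:
Change: A[2] 20 -> 15, delta = -5
P[k] for k < 2: unchanged (A[2] not included)
P[k] for k >= 2: shift by delta = -5
  P[0] = 0 + 0 = 0
  P[1] = 1 + 0 = 1
  P[2] = 21 + -5 = 16
  P[3] = 32 + -5 = 27
  P[4] = 47 + -5 = 42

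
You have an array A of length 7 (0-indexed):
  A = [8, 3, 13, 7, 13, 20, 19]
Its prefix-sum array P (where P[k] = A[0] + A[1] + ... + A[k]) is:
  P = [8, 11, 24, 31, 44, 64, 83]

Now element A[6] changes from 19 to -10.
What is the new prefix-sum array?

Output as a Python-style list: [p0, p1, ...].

Change: A[6] 19 -> -10, delta = -29
P[k] for k < 6: unchanged (A[6] not included)
P[k] for k >= 6: shift by delta = -29
  P[0] = 8 + 0 = 8
  P[1] = 11 + 0 = 11
  P[2] = 24 + 0 = 24
  P[3] = 31 + 0 = 31
  P[4] = 44 + 0 = 44
  P[5] = 64 + 0 = 64
  P[6] = 83 + -29 = 54

Answer: [8, 11, 24, 31, 44, 64, 54]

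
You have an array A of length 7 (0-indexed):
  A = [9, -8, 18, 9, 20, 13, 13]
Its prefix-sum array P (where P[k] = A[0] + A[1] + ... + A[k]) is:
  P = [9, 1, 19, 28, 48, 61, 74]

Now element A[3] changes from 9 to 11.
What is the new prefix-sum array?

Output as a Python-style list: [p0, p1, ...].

Change: A[3] 9 -> 11, delta = 2
P[k] for k < 3: unchanged (A[3] not included)
P[k] for k >= 3: shift by delta = 2
  P[0] = 9 + 0 = 9
  P[1] = 1 + 0 = 1
  P[2] = 19 + 0 = 19
  P[3] = 28 + 2 = 30
  P[4] = 48 + 2 = 50
  P[5] = 61 + 2 = 63
  P[6] = 74 + 2 = 76

Answer: [9, 1, 19, 30, 50, 63, 76]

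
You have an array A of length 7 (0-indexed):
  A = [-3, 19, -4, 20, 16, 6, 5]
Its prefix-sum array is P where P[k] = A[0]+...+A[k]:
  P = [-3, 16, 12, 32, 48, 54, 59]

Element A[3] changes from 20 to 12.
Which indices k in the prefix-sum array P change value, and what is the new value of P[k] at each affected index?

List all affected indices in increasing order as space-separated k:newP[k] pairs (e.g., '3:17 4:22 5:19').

Answer: 3:24 4:40 5:46 6:51

Derivation:
P[k] = A[0] + ... + A[k]
P[k] includes A[3] iff k >= 3
Affected indices: 3, 4, ..., 6; delta = -8
  P[3]: 32 + -8 = 24
  P[4]: 48 + -8 = 40
  P[5]: 54 + -8 = 46
  P[6]: 59 + -8 = 51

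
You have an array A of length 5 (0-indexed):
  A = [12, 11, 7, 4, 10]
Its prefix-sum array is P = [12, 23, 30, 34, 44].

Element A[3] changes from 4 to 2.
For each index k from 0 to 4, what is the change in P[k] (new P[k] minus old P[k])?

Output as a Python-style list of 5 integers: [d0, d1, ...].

Answer: [0, 0, 0, -2, -2]

Derivation:
Element change: A[3] 4 -> 2, delta = -2
For k < 3: P[k] unchanged, delta_P[k] = 0
For k >= 3: P[k] shifts by exactly -2
Delta array: [0, 0, 0, -2, -2]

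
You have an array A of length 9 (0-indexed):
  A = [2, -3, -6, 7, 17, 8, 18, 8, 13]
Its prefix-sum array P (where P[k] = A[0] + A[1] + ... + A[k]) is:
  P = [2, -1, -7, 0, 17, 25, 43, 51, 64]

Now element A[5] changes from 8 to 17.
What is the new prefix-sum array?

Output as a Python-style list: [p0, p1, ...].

Answer: [2, -1, -7, 0, 17, 34, 52, 60, 73]

Derivation:
Change: A[5] 8 -> 17, delta = 9
P[k] for k < 5: unchanged (A[5] not included)
P[k] for k >= 5: shift by delta = 9
  P[0] = 2 + 0 = 2
  P[1] = -1 + 0 = -1
  P[2] = -7 + 0 = -7
  P[3] = 0 + 0 = 0
  P[4] = 17 + 0 = 17
  P[5] = 25 + 9 = 34
  P[6] = 43 + 9 = 52
  P[7] = 51 + 9 = 60
  P[8] = 64 + 9 = 73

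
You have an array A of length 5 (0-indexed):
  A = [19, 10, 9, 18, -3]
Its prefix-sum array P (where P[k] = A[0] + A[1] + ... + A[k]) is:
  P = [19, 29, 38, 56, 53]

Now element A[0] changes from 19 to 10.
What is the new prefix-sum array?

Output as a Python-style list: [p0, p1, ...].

Change: A[0] 19 -> 10, delta = -9
P[k] for k < 0: unchanged (A[0] not included)
P[k] for k >= 0: shift by delta = -9
  P[0] = 19 + -9 = 10
  P[1] = 29 + -9 = 20
  P[2] = 38 + -9 = 29
  P[3] = 56 + -9 = 47
  P[4] = 53 + -9 = 44

Answer: [10, 20, 29, 47, 44]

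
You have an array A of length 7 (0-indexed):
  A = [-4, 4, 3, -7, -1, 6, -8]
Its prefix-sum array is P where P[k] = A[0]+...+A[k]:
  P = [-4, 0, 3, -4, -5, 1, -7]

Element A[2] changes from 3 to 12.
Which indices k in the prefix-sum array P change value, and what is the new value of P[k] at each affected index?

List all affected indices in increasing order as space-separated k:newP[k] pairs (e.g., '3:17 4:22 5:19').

Answer: 2:12 3:5 4:4 5:10 6:2

Derivation:
P[k] = A[0] + ... + A[k]
P[k] includes A[2] iff k >= 2
Affected indices: 2, 3, ..., 6; delta = 9
  P[2]: 3 + 9 = 12
  P[3]: -4 + 9 = 5
  P[4]: -5 + 9 = 4
  P[5]: 1 + 9 = 10
  P[6]: -7 + 9 = 2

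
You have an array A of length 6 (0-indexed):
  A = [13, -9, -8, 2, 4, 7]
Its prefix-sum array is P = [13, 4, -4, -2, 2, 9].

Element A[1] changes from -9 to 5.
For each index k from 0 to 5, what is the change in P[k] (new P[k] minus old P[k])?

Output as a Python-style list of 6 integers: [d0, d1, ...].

Answer: [0, 14, 14, 14, 14, 14]

Derivation:
Element change: A[1] -9 -> 5, delta = 14
For k < 1: P[k] unchanged, delta_P[k] = 0
For k >= 1: P[k] shifts by exactly 14
Delta array: [0, 14, 14, 14, 14, 14]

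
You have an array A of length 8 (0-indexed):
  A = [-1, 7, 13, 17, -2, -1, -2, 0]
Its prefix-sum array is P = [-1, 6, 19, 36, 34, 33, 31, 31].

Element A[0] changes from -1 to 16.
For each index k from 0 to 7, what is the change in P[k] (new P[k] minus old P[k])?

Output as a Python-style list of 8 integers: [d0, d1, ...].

Element change: A[0] -1 -> 16, delta = 17
For k < 0: P[k] unchanged, delta_P[k] = 0
For k >= 0: P[k] shifts by exactly 17
Delta array: [17, 17, 17, 17, 17, 17, 17, 17]

Answer: [17, 17, 17, 17, 17, 17, 17, 17]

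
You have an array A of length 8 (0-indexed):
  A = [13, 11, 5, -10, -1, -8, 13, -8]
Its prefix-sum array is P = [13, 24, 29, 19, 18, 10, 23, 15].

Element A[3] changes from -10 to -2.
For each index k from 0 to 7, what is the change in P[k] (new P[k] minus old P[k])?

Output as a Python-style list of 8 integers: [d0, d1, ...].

Element change: A[3] -10 -> -2, delta = 8
For k < 3: P[k] unchanged, delta_P[k] = 0
For k >= 3: P[k] shifts by exactly 8
Delta array: [0, 0, 0, 8, 8, 8, 8, 8]

Answer: [0, 0, 0, 8, 8, 8, 8, 8]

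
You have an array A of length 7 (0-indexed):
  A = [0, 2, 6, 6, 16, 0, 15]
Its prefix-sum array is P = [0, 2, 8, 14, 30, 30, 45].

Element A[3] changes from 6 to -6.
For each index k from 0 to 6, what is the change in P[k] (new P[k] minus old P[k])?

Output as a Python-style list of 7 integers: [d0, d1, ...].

Answer: [0, 0, 0, -12, -12, -12, -12]

Derivation:
Element change: A[3] 6 -> -6, delta = -12
For k < 3: P[k] unchanged, delta_P[k] = 0
For k >= 3: P[k] shifts by exactly -12
Delta array: [0, 0, 0, -12, -12, -12, -12]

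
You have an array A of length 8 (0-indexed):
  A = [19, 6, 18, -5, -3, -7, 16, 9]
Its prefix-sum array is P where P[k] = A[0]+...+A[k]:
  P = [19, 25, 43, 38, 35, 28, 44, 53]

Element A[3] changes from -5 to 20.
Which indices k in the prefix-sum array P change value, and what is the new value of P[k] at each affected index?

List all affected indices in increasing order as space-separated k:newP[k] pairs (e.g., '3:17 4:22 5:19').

Answer: 3:63 4:60 5:53 6:69 7:78

Derivation:
P[k] = A[0] + ... + A[k]
P[k] includes A[3] iff k >= 3
Affected indices: 3, 4, ..., 7; delta = 25
  P[3]: 38 + 25 = 63
  P[4]: 35 + 25 = 60
  P[5]: 28 + 25 = 53
  P[6]: 44 + 25 = 69
  P[7]: 53 + 25 = 78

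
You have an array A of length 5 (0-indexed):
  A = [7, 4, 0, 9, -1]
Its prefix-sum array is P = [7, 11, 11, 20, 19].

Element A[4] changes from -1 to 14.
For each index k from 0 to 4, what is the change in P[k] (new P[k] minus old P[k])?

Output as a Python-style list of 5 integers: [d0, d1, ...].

Element change: A[4] -1 -> 14, delta = 15
For k < 4: P[k] unchanged, delta_P[k] = 0
For k >= 4: P[k] shifts by exactly 15
Delta array: [0, 0, 0, 0, 15]

Answer: [0, 0, 0, 0, 15]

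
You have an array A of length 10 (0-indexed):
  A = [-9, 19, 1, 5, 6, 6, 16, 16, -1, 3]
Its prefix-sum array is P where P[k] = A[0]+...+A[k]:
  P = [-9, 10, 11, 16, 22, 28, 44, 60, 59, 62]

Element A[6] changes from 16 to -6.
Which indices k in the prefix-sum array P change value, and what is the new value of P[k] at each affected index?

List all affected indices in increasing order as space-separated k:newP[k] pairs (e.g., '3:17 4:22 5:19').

Answer: 6:22 7:38 8:37 9:40

Derivation:
P[k] = A[0] + ... + A[k]
P[k] includes A[6] iff k >= 6
Affected indices: 6, 7, ..., 9; delta = -22
  P[6]: 44 + -22 = 22
  P[7]: 60 + -22 = 38
  P[8]: 59 + -22 = 37
  P[9]: 62 + -22 = 40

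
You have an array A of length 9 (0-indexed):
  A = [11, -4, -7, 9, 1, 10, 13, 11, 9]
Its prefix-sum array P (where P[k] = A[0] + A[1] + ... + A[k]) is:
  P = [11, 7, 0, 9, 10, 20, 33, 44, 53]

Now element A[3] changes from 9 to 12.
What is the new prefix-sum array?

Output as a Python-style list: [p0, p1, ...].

Change: A[3] 9 -> 12, delta = 3
P[k] for k < 3: unchanged (A[3] not included)
P[k] for k >= 3: shift by delta = 3
  P[0] = 11 + 0 = 11
  P[1] = 7 + 0 = 7
  P[2] = 0 + 0 = 0
  P[3] = 9 + 3 = 12
  P[4] = 10 + 3 = 13
  P[5] = 20 + 3 = 23
  P[6] = 33 + 3 = 36
  P[7] = 44 + 3 = 47
  P[8] = 53 + 3 = 56

Answer: [11, 7, 0, 12, 13, 23, 36, 47, 56]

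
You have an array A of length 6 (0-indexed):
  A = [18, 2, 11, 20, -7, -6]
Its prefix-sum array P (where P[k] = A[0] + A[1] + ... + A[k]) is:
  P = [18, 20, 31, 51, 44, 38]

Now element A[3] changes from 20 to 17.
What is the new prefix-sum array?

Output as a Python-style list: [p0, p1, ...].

Answer: [18, 20, 31, 48, 41, 35]

Derivation:
Change: A[3] 20 -> 17, delta = -3
P[k] for k < 3: unchanged (A[3] not included)
P[k] for k >= 3: shift by delta = -3
  P[0] = 18 + 0 = 18
  P[1] = 20 + 0 = 20
  P[2] = 31 + 0 = 31
  P[3] = 51 + -3 = 48
  P[4] = 44 + -3 = 41
  P[5] = 38 + -3 = 35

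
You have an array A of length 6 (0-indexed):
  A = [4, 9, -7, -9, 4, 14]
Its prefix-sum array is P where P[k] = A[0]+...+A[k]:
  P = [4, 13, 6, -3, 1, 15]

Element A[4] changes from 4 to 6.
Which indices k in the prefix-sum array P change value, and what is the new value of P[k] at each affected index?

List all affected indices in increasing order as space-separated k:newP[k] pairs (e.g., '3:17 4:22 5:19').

P[k] = A[0] + ... + A[k]
P[k] includes A[4] iff k >= 4
Affected indices: 4, 5, ..., 5; delta = 2
  P[4]: 1 + 2 = 3
  P[5]: 15 + 2 = 17

Answer: 4:3 5:17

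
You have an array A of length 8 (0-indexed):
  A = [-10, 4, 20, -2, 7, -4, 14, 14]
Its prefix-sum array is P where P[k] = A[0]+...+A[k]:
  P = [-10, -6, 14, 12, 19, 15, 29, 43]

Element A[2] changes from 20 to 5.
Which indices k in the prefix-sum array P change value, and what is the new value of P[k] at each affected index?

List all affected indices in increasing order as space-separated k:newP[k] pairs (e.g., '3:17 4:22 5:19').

Answer: 2:-1 3:-3 4:4 5:0 6:14 7:28

Derivation:
P[k] = A[0] + ... + A[k]
P[k] includes A[2] iff k >= 2
Affected indices: 2, 3, ..., 7; delta = -15
  P[2]: 14 + -15 = -1
  P[3]: 12 + -15 = -3
  P[4]: 19 + -15 = 4
  P[5]: 15 + -15 = 0
  P[6]: 29 + -15 = 14
  P[7]: 43 + -15 = 28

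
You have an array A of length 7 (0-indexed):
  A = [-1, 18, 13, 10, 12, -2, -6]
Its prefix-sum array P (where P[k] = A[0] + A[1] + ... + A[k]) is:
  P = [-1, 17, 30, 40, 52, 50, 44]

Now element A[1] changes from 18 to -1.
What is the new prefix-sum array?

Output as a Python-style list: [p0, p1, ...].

Answer: [-1, -2, 11, 21, 33, 31, 25]

Derivation:
Change: A[1] 18 -> -1, delta = -19
P[k] for k < 1: unchanged (A[1] not included)
P[k] for k >= 1: shift by delta = -19
  P[0] = -1 + 0 = -1
  P[1] = 17 + -19 = -2
  P[2] = 30 + -19 = 11
  P[3] = 40 + -19 = 21
  P[4] = 52 + -19 = 33
  P[5] = 50 + -19 = 31
  P[6] = 44 + -19 = 25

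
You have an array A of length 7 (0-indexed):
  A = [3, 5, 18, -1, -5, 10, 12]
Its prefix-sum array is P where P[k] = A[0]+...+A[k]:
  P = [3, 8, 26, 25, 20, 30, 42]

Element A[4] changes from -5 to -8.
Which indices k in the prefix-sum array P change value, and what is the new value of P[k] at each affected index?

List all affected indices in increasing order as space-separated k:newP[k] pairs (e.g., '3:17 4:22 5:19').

P[k] = A[0] + ... + A[k]
P[k] includes A[4] iff k >= 4
Affected indices: 4, 5, ..., 6; delta = -3
  P[4]: 20 + -3 = 17
  P[5]: 30 + -3 = 27
  P[6]: 42 + -3 = 39

Answer: 4:17 5:27 6:39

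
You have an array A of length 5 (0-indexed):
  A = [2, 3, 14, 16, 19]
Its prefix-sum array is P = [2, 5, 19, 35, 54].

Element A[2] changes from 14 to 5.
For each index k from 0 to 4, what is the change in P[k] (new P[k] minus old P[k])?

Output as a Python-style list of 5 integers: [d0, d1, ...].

Answer: [0, 0, -9, -9, -9]

Derivation:
Element change: A[2] 14 -> 5, delta = -9
For k < 2: P[k] unchanged, delta_P[k] = 0
For k >= 2: P[k] shifts by exactly -9
Delta array: [0, 0, -9, -9, -9]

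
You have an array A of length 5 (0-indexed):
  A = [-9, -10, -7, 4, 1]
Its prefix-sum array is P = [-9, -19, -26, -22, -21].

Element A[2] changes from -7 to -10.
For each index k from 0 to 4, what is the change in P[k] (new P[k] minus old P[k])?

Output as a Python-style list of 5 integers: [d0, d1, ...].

Answer: [0, 0, -3, -3, -3]

Derivation:
Element change: A[2] -7 -> -10, delta = -3
For k < 2: P[k] unchanged, delta_P[k] = 0
For k >= 2: P[k] shifts by exactly -3
Delta array: [0, 0, -3, -3, -3]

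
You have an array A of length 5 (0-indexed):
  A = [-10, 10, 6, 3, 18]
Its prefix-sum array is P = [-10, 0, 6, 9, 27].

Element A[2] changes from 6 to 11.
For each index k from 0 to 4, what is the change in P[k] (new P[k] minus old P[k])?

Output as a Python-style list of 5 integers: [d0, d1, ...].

Answer: [0, 0, 5, 5, 5]

Derivation:
Element change: A[2] 6 -> 11, delta = 5
For k < 2: P[k] unchanged, delta_P[k] = 0
For k >= 2: P[k] shifts by exactly 5
Delta array: [0, 0, 5, 5, 5]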